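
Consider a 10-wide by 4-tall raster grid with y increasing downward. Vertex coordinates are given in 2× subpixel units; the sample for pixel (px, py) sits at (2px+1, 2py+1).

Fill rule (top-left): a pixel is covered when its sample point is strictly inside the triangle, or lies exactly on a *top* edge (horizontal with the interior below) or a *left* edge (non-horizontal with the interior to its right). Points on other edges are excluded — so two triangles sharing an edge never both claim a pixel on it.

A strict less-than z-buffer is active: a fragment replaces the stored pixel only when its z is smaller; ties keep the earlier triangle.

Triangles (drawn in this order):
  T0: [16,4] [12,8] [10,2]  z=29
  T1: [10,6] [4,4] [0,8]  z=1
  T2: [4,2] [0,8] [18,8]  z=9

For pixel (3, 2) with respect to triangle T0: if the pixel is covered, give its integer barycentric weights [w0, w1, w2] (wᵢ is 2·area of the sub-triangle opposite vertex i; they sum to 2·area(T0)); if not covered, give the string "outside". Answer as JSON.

T0:
  2·area = 32
  edge (16, 4)→(12, 8): d=(-4,4) right/bottom  bias=-1
  edge (12, 8)→(10, 2): d=(-2,-6) top-left  bias=+0
  edge (10, 2)→(16, 4): d=(6,2) right/bottom  bias=-1
    (3,0)@(7, 1): e=[48,-16,0] → ·  [on edge]
    (9,0)@(19, 1): e=[0,56,-24] → ·  [on edge]
    (5,1)@(11, 3): e=[24,4,4] → #
    (6,1)@(13, 3): e=[16,16,0] → ·  [on edge]
    (8,1)@(17, 3): e=[0,40,-8] → ·  [on edge]
    (5,2)@(11, 5): e=[16,0,16] → #  [on edge]
    (6,2)@(13, 5): e=[8,12,12] → #
    (7,2)@(15, 5): e=[0,24,8] → ·  [on edge]
    (9,2)@(19, 5): e=[-16,48,0] → ·  [on edge]
    (5,3)@(11, 7): e=[8,-4,28] → ·
    (6,3)@(13, 7): e=[0,8,24] → ·  [on edge]
  covered (3 px):
    · · · · · · · · · ·
    · · · · · # · · · ·
    · · · · · # # · · ·
    · · · · · · · · · ·
T1:
  2·area = 32  (B↔C swapped to make it positive)
  edge (10, 6)→(0, 8): d=(-10,2) right/bottom  bias=-1
  edge (0, 8)→(4, 4): d=(4,-4) top-left  bias=+0
  edge (4, 4)→(10, 6): d=(6,2) right/bottom  bias=-1
    (3,0)@(7, 1): e=[56,0,-24] → ·  [on edge]
    (0,1)@(1, 3): e=[48,-16,0] → ·  [on edge]
    (2,1)@(5, 3): e=[40,0,-8] → ·  [on edge]
    (1,2)@(3, 5): e=[24,0,8] → #  [on edge]
    (2,2)@(5, 5): e=[20,8,4] → #
    (3,2)@(7, 5): e=[16,16,0] → ·  [on edge]
    (7,2)@(15, 5): e=[0,48,-16] → ·  [on edge]
    (0,3)@(1, 7): e=[8,0,24] → #  [on edge]
    (2,3)@(5, 7): e=[0,16,16] → ·  [on edge]
    (6,3)@(13, 7): e=[-16,48,0] → ·  [on edge]
  covered (4 px):
    · · · · · · · · · ·
    · · · · · · · · · ·
    · # # · · · · · · ·
    # # · · · · · · · ·
T2:
  2·area = 108  (B↔C swapped to make it positive)
  edge (4, 2)→(18, 8): d=(14,6) right/bottom  bias=-1
  edge (18, 8)→(0, 8): d=(-18,0) right/bottom  bias=-1
  edge (0, 8)→(4, 2): d=(4,-6) top-left  bias=+0
    (2,1)@(5, 3): e=[8,90,10] → #
    (3,1)@(7, 3): e=[-4,90,22] → ·
    (1,2)@(3, 5): e=[48,54,6] → #
    (3,2)@(7, 5): e=[24,54,30] → #
    (4,2)@(9, 5): e=[12,54,42] → #
    (5,2)@(11, 5): e=[0,54,54] → ·  [on edge]
    (0,3)@(1, 7): e=[88,18,2] → #
    (5,3)@(11, 7): e=[28,18,62] → #
    (6,3)@(13, 7): e=[16,18,74] → #
    (7,3)@(15, 7): e=[4,18,86] → #
    (8,3)@(17, 7): e=[-8,18,98] → ·
  covered (13 px):
    · · · · · · · · · ·
    · · # · · · · · · ·
    · # # # # · · · · ·
    # # # # # # # # · ·

Result: "outside"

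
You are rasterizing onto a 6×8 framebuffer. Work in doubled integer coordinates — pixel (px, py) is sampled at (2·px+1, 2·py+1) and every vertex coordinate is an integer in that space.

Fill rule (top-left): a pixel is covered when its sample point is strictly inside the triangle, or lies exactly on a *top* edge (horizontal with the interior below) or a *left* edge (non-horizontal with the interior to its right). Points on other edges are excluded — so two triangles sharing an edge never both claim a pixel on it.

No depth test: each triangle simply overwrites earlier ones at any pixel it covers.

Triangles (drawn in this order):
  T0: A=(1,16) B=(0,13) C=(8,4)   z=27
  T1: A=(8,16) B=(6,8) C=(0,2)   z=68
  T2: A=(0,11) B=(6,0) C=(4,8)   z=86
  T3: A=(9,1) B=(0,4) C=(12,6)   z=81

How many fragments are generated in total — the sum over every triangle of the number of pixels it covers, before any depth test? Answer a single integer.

T0:
  2·area = 33
  edge (1, 16)→(0, 13): d=(-1,-3) top-left  bias=+0
  edge (0, 13)→(8, 4): d=(8,-9) top-left  bias=+0
  edge (8, 4)→(1, 16): d=(-7,12) right/bottom  bias=-1
    (2,4)@(5, 9): e=[19,13,1] → X
    (3,4)@(7, 9): e=[25,31,-23] → .
    (1,5)@(3, 11): e=[11,11,11] → X
    (2,5)@(5, 11): e=[17,29,-13] → .
    (0,6)@(1, 13): e=[3,9,21] → X
    (1,6)@(3, 13): e=[9,27,-3] → .
    (0,7)@(1, 15): e=[1,25,7] → X
    (1,7)@(3, 15): e=[7,43,-17] → .
  covered (4 px):
    . . . . . .
    . . . . . .
    . . . . . .
    . . . . . .
    . . X . . .
    . X . . . .
    X . . . . .
    X . . . . .
T1:
  2·area = 36  (B↔C swapped to make it positive)
  edge (8, 16)→(0, 2): d=(-8,-14) top-left  bias=+0
  edge (0, 2)→(6, 8): d=(6,6) right/bottom  bias=-1
  edge (6, 8)→(8, 16): d=(2,8) right/bottom  bias=-1
    (0,1)@(1, 3): e=[6,0,30] → .  [on edge]
    (1,2)@(3, 5): e=[18,0,18] → .  [on edge]
    (1,3)@(3, 7): e=[2,12,22] → X
    (2,3)@(5, 7): e=[30,0,6] → .  [on edge]
    (1,4)@(3, 9): e=[-14,24,26] → .
    (2,4)@(5, 9): e=[14,12,10] → X
    (3,4)@(7, 9): e=[42,0,-6] → .  [on edge]
    (2,5)@(5, 11): e=[-2,24,14] → .
    (4,5)@(9, 11): e=[54,0,-18] → .  [on edge]
    (3,6)@(7, 13): e=[10,24,2] → X
    (4,6)@(9, 13): e=[38,12,-14] → .
    (5,6)@(11, 13): e=[66,0,-30] → .  [on edge]
  covered (3 px):
    . . . . . .
    . . . . . .
    . . . . . .
    . X . . . .
    . . X . . .
    . . . . . .
    . . . X . .
    . . . . . .
T2:
  2·area = 26
  edge (0, 11)→(6, 0): d=(6,-11) top-left  bias=+0
  edge (6, 0)→(4, 8): d=(-2,8) right/bottom  bias=-1
  edge (4, 8)→(0, 11): d=(-4,3) right/bottom  bias=-1
    (2,1)@(5, 3): e=[7,2,17] → X
    (3,1)@(7, 3): e=[29,-14,11] → .
    (2,2)@(5, 5): e=[19,-2,9] → .
    (1,3)@(3, 7): e=[9,10,7] → X
    (2,3)@(5, 7): e=[31,-6,1] → .
    (1,4)@(3, 9): e=[21,6,-1] → .
  covered (2 px):
    . . . . . .
    . . X . . .
    . . . . . .
    . X . . . .
    . . . . . .
    . . . . . .
    . . . . . .
    . . . . . .
T3:
  2·area = 54  (B↔C swapped to make it positive)
  edge (9, 1)→(12, 6): d=(3,5) right/bottom  bias=-1
  edge (12, 6)→(0, 4): d=(-12,-2) top-left  bias=+0
  edge (0, 4)→(9, 1): d=(9,-3) top-left  bias=+0
    (4,0)@(9, 1): e=[0,54,0] → .  [on edge]
    (1,1)@(3, 3): e=[36,18,0] → X  [on edge]
    (2,1)@(5, 3): e=[26,22,6] → X
    (3,1)@(7, 3): e=[16,26,12] → X
    (4,1)@(9, 3): e=[6,30,18] → X
    (5,1)@(11, 3): e=[-4,34,24] → .
    (1,2)@(3, 5): e=[42,-6,18] → .
    (2,2)@(5, 5): e=[32,-2,24] → .
    (3,2)@(7, 5): e=[22,2,30] → X
    (5,2)@(11, 5): e=[2,10,42] → X
    (3,3)@(7, 7): e=[28,-22,48] → .
    (4,3)@(9, 7): e=[18,-18,54] → .
  covered (7 px):
    . . . . . .
    . X X X X .
    . . . X X X
    . . . . . .
    . . . . . .
    . . . . . .
    . . . . . .
    . . . . . .

Result: 16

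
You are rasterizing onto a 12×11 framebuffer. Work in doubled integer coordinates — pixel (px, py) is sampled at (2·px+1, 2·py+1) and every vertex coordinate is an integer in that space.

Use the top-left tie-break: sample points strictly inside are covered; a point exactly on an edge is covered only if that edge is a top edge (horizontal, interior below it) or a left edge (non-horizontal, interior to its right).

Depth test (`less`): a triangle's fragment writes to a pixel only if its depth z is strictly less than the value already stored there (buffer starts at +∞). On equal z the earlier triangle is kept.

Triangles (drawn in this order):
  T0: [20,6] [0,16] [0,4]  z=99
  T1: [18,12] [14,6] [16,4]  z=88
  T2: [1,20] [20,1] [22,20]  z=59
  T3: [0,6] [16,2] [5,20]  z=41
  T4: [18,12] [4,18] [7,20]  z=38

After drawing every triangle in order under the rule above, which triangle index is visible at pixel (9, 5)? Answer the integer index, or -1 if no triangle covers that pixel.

T0:
  2·area = 240
  edge (20, 6)→(0, 16): d=(-20,10) right/bottom  bias=-1
  edge (0, 16)→(0, 4): d=(0,-12) top-left  bias=+0
  edge (0, 4)→(20, 6): d=(20,2) right/bottom  bias=-1
    (0,2)@(1, 5): e=[210,12,18] → #
    (1,2)@(3, 5): e=[190,36,14] → #
    (2,2)@(5, 5): e=[170,60,10] → #
    (3,2)@(7, 5): e=[150,84,6] → #
    (4,2)@(9, 5): e=[130,108,2] → #
    (5,2)@(11, 5): e=[110,132,-2] → ·
    (0,3)@(1, 7): e=[170,12,58] → #
    (5,3)@(11, 7): e=[70,132,38] → #
    (6,3)@(13, 7): e=[50,156,34] → #
    (7,3)@(15, 7): e=[30,180,30] → #
    (8,3)@(17, 7): e=[10,204,26] → #
    (9,3)@(19, 7): e=[-10,228,22] → ·
  covered (30 px):
    · · · · · · · · · · · ·
    · · · · · · · · · · · ·
    # # # # # · · · · · · ·
    # # # # # # # # # · · ·
    # # # # # # # · · · · ·
    # # # # # · · · · · · ·
    # # # · · · · · · · · ·
    # · · · · · · · · · · ·
    · · · · · · · · · · · ·
    · · · · · · · · · · · ·
    · · · · · · · · · · · ·
T1:
  2·area = 20
  edge (18, 12)→(14, 6): d=(-4,-6) top-left  bias=+0
  edge (14, 6)→(16, 4): d=(2,-2) top-left  bias=+0
  edge (16, 4)→(18, 12): d=(2,8) right/bottom  bias=-1
    (9,0)@(19, 1): e=[50,0,-30] → ·  [on edge]
    (8,1)@(17, 3): e=[30,0,-10] → ·  [on edge]
    (7,2)@(15, 5): e=[10,0,10] → #  [on edge]
    (8,2)@(17, 5): e=[22,4,-6] → ·
    (6,3)@(13, 7): e=[-10,0,30] → ·  [on edge]
    (7,3)@(15, 7): e=[2,4,14] → #
    (8,3)@(17, 7): e=[14,8,-2] → ·
    (5,4)@(11, 9): e=[-30,0,50] → ·  [on edge]
    (7,4)@(15, 9): e=[-6,8,18] → ·
    (8,4)@(17, 9): e=[6,12,2] → #
    (9,4)@(19, 9): e=[18,16,-14] → ·
    (4,5)@(9, 11): e=[-50,0,70] → ·  [on edge]
    (3,6)@(7, 13): e=[-70,0,90] → ·  [on edge]
    (2,7)@(5, 15): e=[-90,0,110] → ·  [on edge]
    (1,8)@(3, 17): e=[-110,0,130] → ·  [on edge]
    (0,9)@(1, 19): e=[-130,0,150] → ·  [on edge]
  covered (3 px):
    · · · · · · · · · · · ·
    · · · · · · · · · · · ·
    · · · · · · · # · · · ·
    · · · · · · · # · · · ·
    · · · · · · · · # · · ·
    · · · · · · · · · · · ·
    · · · · · · · · · · · ·
    · · · · · · · · · · · ·
    · · · · · · · · · · · ·
    · · · · · · · · · · · ·
    · · · · · · · · · · · ·
T2:
  2·area = 399
  edge (1, 20)→(20, 1): d=(19,-19) top-left  bias=+0
  edge (20, 1)→(22, 20): d=(2,19) right/bottom  bias=-1
  edge (22, 20)→(1, 20): d=(-21,0) right/bottom  bias=-1
    (9,1)@(19, 3): e=[19,23,357] → #
    (10,1)@(21, 3): e=[57,-15,357] → ·
    (8,2)@(17, 5): e=[19,65,315] → #
    (10,2)@(21, 5): e=[95,-11,315] → ·
    (7,3)@(15, 7): e=[19,107,273] → #
    (10,3)@(21, 7): e=[133,-7,273] → ·
    (6,4)@(13, 9): e=[19,149,231] → #
    (10,4)@(21, 9): e=[171,-3,231] → ·
    (5,5)@(11, 11): e=[19,191,189] → #
    (10,5)@(21, 11): e=[209,1,189] → #
    (11,5)@(23, 11): e=[247,-37,189] → ·
    (4,6)@(9, 13): e=[19,233,147] → #
  covered (50 px):
    · · · · · · · · · · · ·
    · · · · · · · · · # · ·
    · · · · · · · · # # · ·
    · · · · · · · # # # · ·
    · · · · · · # # # # · ·
    · · · · · # # # # # # ·
    · · · · # # # # # # # ·
    · · · # # # # # # # # ·
    · · # # # # # # # # # ·
    · # # # # # # # # # # ·
    · · · · · · · · · · · ·
T3:
  2·area = 244
  edge (0, 6)→(16, 2): d=(16,-4) top-left  bias=+0
  edge (16, 2)→(5, 20): d=(-11,18) right/bottom  bias=-1
  edge (5, 20)→(0, 6): d=(-5,-14) top-left  bias=+0
    (6,1)@(13, 3): e=[4,43,197] → #
    (7,1)@(15, 3): e=[12,7,225] → #
    (8,1)@(17, 3): e=[20,-29,253] → ·
    (2,2)@(5, 5): e=[4,165,75] → #
    (3,2)@(7, 5): e=[12,129,103] → #
    (4,2)@(9, 5): e=[20,93,131] → #
    (5,2)@(11, 5): e=[28,57,159] → #
    (7,2)@(15, 5): e=[44,-15,215] → ·
    (0,3)@(1, 7): e=[20,215,9] → #
    (1,3)@(3, 7): e=[28,179,37] → #
    (6,3)@(13, 7): e=[68,-1,177] → ·
    (0,4)@(1, 9): e=[52,193,-1] → ·
  covered (30 px):
    · · · · · · · · · · · ·
    · · · · · · # # · · · ·
    · · # # # # # · · · · ·
    # # # # # # · · · · · ·
    · # # # # # · · · · · ·
    · # # # # · · · · · · ·
    · # # # # · · · · · · ·
    · · # # · · · · · · · ·
    · · # · · · · · · · · ·
    · · # · · · · · · · · ·
    · · · · · · · · · · · ·
T4:
  2·area = 46  (B↔C swapped to make it positive)
  edge (18, 12)→(7, 20): d=(-11,8) right/bottom  bias=-1
  edge (7, 20)→(4, 18): d=(-3,-2) top-left  bias=+0
  edge (4, 18)→(18, 12): d=(14,-6) top-left  bias=+0
    (5,7)@(11, 15): e=[23,23,0] → #  [on edge]
    (6,7)@(13, 15): e=[7,27,12] → #
    (7,7)@(15, 15): e=[-9,31,24] → ·
    (3,8)@(7, 17): e=[33,9,4] → #
    (4,8)@(9, 17): e=[17,13,16] → #
    (6,8)@(13, 17): e=[-15,21,40] → ·
    (3,9)@(7, 19): e=[11,3,32] → #
    (4,9)@(9, 19): e=[-5,7,44] → ·
    (5,9)@(11, 19): e=[-21,11,56] → ·
    (3,10)@(7, 21): e=[-11,-3,60] → ·
  covered (6 px):
    · · · · · · · · · · · ·
    · · · · · · · · · · · ·
    · · · · · · · · · · · ·
    · · · · · · · · · · · ·
    · · · · · · · · · · · ·
    · · · · · · · · · · · ·
    · · · · · · · · · · · ·
    · · · · · # # · · · · ·
    · · · # # # · · · · · ·
    · · · # · · · · · · · ·
    · · · · · · · · · · · ·

Z-buffer (winner per pixel, '.' = empty):
  . . . . . . . . . . . .
  . . . . . . 3 3 . 2 . .
  0 0 3 3 3 3 3 1 2 2 . .
  3 3 3 3 3 3 0 2 2 2 . .
  0 3 3 3 3 3 2 2 2 2 . .
  0 3 3 3 3 2 2 2 2 2 2 .
  0 3 3 3 3 2 2 2 2 2 2 .
  0 . 3 3 2 4 4 2 2 2 2 .
  . . 3 4 4 4 2 2 2 2 2 .
  . 2 3 4 2 2 2 2 2 2 2 .
  . . . . . . . . . . . .

Answer: 2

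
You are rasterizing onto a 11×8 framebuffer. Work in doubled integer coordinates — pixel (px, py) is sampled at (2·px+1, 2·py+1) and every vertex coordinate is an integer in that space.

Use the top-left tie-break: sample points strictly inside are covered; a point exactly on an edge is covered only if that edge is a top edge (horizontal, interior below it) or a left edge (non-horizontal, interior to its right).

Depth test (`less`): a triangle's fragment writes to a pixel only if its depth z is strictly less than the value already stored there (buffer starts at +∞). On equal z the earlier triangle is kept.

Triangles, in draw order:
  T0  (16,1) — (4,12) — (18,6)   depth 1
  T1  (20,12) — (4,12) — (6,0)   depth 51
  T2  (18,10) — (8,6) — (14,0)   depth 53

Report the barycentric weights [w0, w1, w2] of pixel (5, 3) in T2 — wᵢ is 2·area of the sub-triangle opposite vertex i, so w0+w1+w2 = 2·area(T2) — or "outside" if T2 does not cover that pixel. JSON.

T0:
  2·area = 82  (B↔C swapped to make it positive)
  edge (16, 1)→(18, 6): d=(2,5) right/bottom  bias=-1
  edge (18, 6)→(4, 12): d=(-14,6) right/bottom  bias=-1
  edge (4, 12)→(16, 1): d=(12,-11) top-left  bias=+0
    (7,1)@(15, 3): e=[9,60,13] → █
    (8,1)@(17, 3): e=[-1,48,35] → ·
    (6,2)@(13, 5): e=[23,44,15] → █
    (8,2)@(17, 5): e=[3,20,59] → █
    (9,2)@(19, 5): e=[-7,8,81] → ·
    (5,3)@(11, 7): e=[37,28,17] → █
    (8,3)@(17, 7): e=[7,-8,83] → ·
    (4,4)@(9, 9): e=[51,12,19] → █
    (5,4)@(11, 9): e=[41,0,41] → ·  [on edge]
    (6,4)@(13, 9): e=[31,-12,63] → ·
    (7,4)@(15, 9): e=[21,-24,85] → ·
    (4,5)@(9, 11): e=[55,-16,43] → ·
  covered (8 px):
    · · · · · · · · · · ·
    · · · · · · · █ · · ·
    · · · · · · █ █ █ · ·
    · · · · · █ █ █ · · ·
    · · · · █ · · · · · ·
    · · · · · · · · · · ·
    · · · · · · · · · · ·
    · · · · · · · · · · ·
T1:
  2·area = 192
  edge (20, 12)→(4, 12): d=(-16,0) right/bottom  bias=-1
  edge (4, 12)→(6, 0): d=(2,-12) top-left  bias=+0
  edge (6, 0)→(20, 12): d=(14,12) right/bottom  bias=-1
    (3,0)@(7, 1): e=[176,14,2] → █
    (4,0)@(9, 1): e=[176,38,-22] → ·
    (3,1)@(7, 3): e=[144,18,30] → █
    (4,1)@(9, 3): e=[144,42,6] → █
    (5,1)@(11, 3): e=[144,66,-18] → ·
    (3,2)@(7, 5): e=[112,22,58] → █
    (5,2)@(11, 5): e=[112,70,10] → █
    (6,2)@(13, 5): e=[112,94,-14] → ·
    (2,3)@(5, 7): e=[80,2,110] → █
    (6,3)@(13, 7): e=[80,98,14] → █
    (7,3)@(15, 7): e=[80,122,-10] → ·
    (2,4)@(5, 9): e=[48,6,138] → █
  covered (24 px):
    · · · █ · · · · · · ·
    · · · █ █ · · · · · ·
    · · · █ █ █ · · · · ·
    · · █ █ █ █ █ · · · ·
    · · █ █ █ █ █ █ · · ·
    · · █ █ █ █ █ █ █ · ·
    · · · · · · · · · · ·
    · · · · · · · · · · ·
T2:
  2·area = 84
  edge (18, 10)→(8, 6): d=(-10,-4) top-left  bias=+0
  edge (8, 6)→(14, 0): d=(6,-6) top-left  bias=+0
  edge (14, 0)→(18, 10): d=(4,10) right/bottom  bias=-1
    (6,0)@(13, 1): e=[70,0,14] → █  [on edge]
    (7,0)@(15, 1): e=[78,12,-6] → ·
    (5,1)@(11, 3): e=[42,0,42] → █  [on edge]
    (7,1)@(15, 3): e=[58,24,2] → █
    (8,1)@(17, 3): e=[66,36,-18] → ·
    (4,2)@(9, 5): e=[14,0,70] → █  [on edge]
    (8,2)@(17, 5): e=[46,48,-10] → ·
    (3,3)@(7, 7): e=[-14,0,98] → ·  [on edge]
    (4,3)@(9, 7): e=[-6,12,78] → ·
    (5,3)@(11, 7): e=[2,24,58] → █
    (8,3)@(17, 7): e=[26,60,-2] → ·
    (2,4)@(5, 9): e=[-42,0,126] → ·  [on edge]
    (1,5)@(3, 11): e=[-70,0,154] → ·  [on edge]
    (0,6)@(1, 13): e=[-98,0,182] → ·  [on edge]
  covered (12 px):
    · · · · · · █ · · · ·
    · · · · · █ █ █ · · ·
    · · · · █ █ █ █ · · ·
    · · · · · █ █ █ · · ·
    · · · · · · · · █ · ·
    · · · · · · · · · · ·
    · · · · · · · · · · ·
    · · · · · · · · · · ·

Answer: [24,58,2]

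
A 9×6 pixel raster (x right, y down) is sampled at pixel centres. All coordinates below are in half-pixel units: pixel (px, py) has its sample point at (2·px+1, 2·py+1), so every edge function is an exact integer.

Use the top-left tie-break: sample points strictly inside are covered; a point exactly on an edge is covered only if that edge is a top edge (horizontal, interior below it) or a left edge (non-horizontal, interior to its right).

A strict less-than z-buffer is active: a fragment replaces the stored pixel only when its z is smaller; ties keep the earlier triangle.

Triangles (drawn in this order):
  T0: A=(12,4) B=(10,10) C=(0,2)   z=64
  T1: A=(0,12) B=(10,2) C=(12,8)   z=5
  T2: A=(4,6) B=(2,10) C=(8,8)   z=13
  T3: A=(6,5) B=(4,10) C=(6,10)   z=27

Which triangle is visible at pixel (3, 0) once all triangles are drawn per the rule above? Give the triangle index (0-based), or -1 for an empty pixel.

T0:
  2·area = 76
  edge (12, 4)→(10, 10): d=(-2,6) right/bottom  bias=-1
  edge (10, 10)→(0, 2): d=(-10,-8) top-left  bias=+0
  edge (0, 2)→(12, 4): d=(12,2) right/bottom  bias=-1
    (6,0)@(13, 1): e=[0,114,-38] → ·  [on edge]
    (1,1)@(3, 3): e=[56,14,6] → █
    (2,1)@(5, 3): e=[44,30,2] → █
    (3,1)@(7, 3): e=[32,46,-2] → ·
    (1,2)@(3, 5): e=[52,-6,30] → ·
    (2,2)@(5, 5): e=[40,10,26] → █
    (3,2)@(7, 5): e=[28,26,22] → █
    (4,2)@(9, 5): e=[16,42,18] → █
    (5,2)@(11, 5): e=[4,58,14] → █
    (6,2)@(13, 5): e=[-8,74,10] → ·
    (2,3)@(5, 7): e=[36,-10,50] → ·
    (3,3)@(7, 7): e=[24,6,46] → █
    (5,3)@(11, 7): e=[0,38,38] → ·  [on edge]
  covered (9 px):
    · · · · · · · · ·
    · █ █ · · · · · ·
    · · █ █ █ █ · · ·
    · · · █ █ · · · ·
    · · · · █ · · · ·
    · · · · · · · · ·
T1:
  2·area = 80
  edge (0, 12)→(10, 2): d=(10,-10) top-left  bias=+0
  edge (10, 2)→(12, 8): d=(2,6) right/bottom  bias=-1
  edge (12, 8)→(0, 12): d=(-12,4) right/bottom  bias=-1
    (5,0)@(11, 1): e=[0,-8,88] → ·  [on edge]
    (4,1)@(9, 3): e=[0,8,72] → █  [on edge]
    (5,1)@(11, 3): e=[20,-4,64] → ·
    (3,2)@(7, 5): e=[0,24,56] → █  [on edge]
    (5,2)@(11, 5): e=[40,0,40] → ·  [on edge]
    (2,3)@(5, 7): e=[0,40,40] → █  [on edge]
    (5,3)@(11, 7): e=[60,4,16] → █
    (6,3)@(13, 7): e=[80,-8,8] → ·
    (7,3)@(15, 7): e=[100,-20,0] → ·  [on edge]
    (1,4)@(3, 9): e=[0,56,24] → █  [on edge]
    (4,4)@(9, 9): e=[60,20,0] → ·  [on edge]
    (5,4)@(11, 9): e=[80,8,-8] → ·
    (0,5)@(1, 11): e=[0,72,8] → █  [on edge]
    (1,5)@(3, 11): e=[20,60,0] → ·  [on edge]
    (6,5)@(13, 11): e=[120,0,-40] → ·  [on edge]
  covered (11 px):
    · · · · · · · · ·
    · · · · █ · · · ·
    · · · █ █ · · · ·
    · · █ █ █ █ · · ·
    · █ █ █ · · · · ·
    █ · · · · · · · ·
T2:
  2·area = 20  (B↔C swapped to make it positive)
  edge (4, 6)→(8, 8): d=(4,2) right/bottom  bias=-1
  edge (8, 8)→(2, 10): d=(-6,2) right/bottom  bias=-1
  edge (2, 10)→(4, 6): d=(2,-4) top-left  bias=+0
    (8,2)@(17, 5): e=[-30,0,50] → ·  [on edge]
    (2,3)@(5, 7): e=[2,12,6] → █
    (3,3)@(7, 7): e=[-2,8,14] → ·
    (5,3)@(11, 7): e=[-10,0,30] → ·  [on edge]
    (1,4)@(3, 9): e=[14,4,2] → █
    (2,4)@(5, 9): e=[10,0,10] → ·  [on edge]
    (1,5)@(3, 11): e=[22,-8,6] → ·
  covered (2 px):
    · · · · · · · · ·
    · · · · · · · · ·
    · · · · · · · · ·
    · · █ · · · · · ·
    · █ · · · · · · ·
    · · · · · · · · ·
T3:
  2·area = 10  (B↔C swapped to make it positive)
  edge (6, 5)→(6, 10): d=(0,5) right/bottom  bias=-1
  edge (6, 10)→(4, 10): d=(-2,0) right/bottom  bias=-1
  edge (4, 10)→(6, 5): d=(2,-5) top-left  bias=+0
    (2,4)@(5, 9): e=[5,2,3] → █
    (3,4)@(7, 9): e=[-5,2,13] → ·
    (2,5)@(5, 11): e=[5,-2,7] → ·
  covered (1 px):
    · · · · · · · · ·
    · · · · · · · · ·
    · · · · · · · · ·
    · · · · · · · · ·
    · · █ · · · · · ·
    · · · · · · · · ·

Z-buffer (winner per pixel, '.' = empty):
  . . . . . . . . .
  . 0 0 . 1 . . . .
  . . 0 1 1 0 . . .
  . . 1 1 1 1 . . .
  . 1 1 1 0 . . . .
  1 . . . . . . . .

Result: -1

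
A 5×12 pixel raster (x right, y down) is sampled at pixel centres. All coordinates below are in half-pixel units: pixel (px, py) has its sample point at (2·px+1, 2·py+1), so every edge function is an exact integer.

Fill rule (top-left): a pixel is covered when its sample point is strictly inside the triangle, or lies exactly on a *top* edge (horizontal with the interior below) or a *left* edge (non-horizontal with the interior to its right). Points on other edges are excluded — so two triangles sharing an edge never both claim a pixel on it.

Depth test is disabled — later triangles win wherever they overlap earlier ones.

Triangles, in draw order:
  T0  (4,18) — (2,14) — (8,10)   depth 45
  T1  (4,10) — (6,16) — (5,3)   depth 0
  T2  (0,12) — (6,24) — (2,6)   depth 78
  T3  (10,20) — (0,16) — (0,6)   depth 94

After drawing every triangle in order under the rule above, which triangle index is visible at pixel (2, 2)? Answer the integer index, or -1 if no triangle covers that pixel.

T0:
  2·area = 32
  edge (4, 18)→(2, 14): d=(-2,-4) top-left  bias=+0
  edge (2, 14)→(8, 10): d=(6,-4) top-left  bias=+0
  edge (8, 10)→(4, 18): d=(-4,8) right/bottom  bias=-1
    (3,5)@(7, 11): e=[26,2,4] → #
    (4,5)@(9, 11): e=[34,10,-12] → ·
    (2,6)@(5, 13): e=[14,6,12] → #
    (3,6)@(7, 13): e=[22,14,-4] → ·
    (1,7)@(3, 15): e=[2,10,20] → #
    (3,7)@(7, 15): e=[18,26,-12] → ·
    (1,8)@(3, 17): e=[-2,22,12] → ·
    (2,8)@(5, 17): e=[6,30,-4] → ·
  covered (4 px):
    · · · · ·
    · · · · ·
    · · · · ·
    · · · · ·
    · · · · ·
    · · · # ·
    · · # · ·
    · # # · ·
    · · · · ·
    · · · · ·
    · · · · ·
    · · · · ·
T1:
  2·area = 20  (B↔C swapped to make it positive)
  edge (4, 10)→(5, 3): d=(1,-7) top-left  bias=+0
  edge (5, 3)→(6, 16): d=(1,13) right/bottom  bias=-1
  edge (6, 16)→(4, 10): d=(-2,-6) top-left  bias=+0
    (0,0)@(1, 1): e=[-30,50,0] → ·  [on edge]
    (2,1)@(5, 3): e=[0,0,20] → ·  [on edge]
    (2,2)@(5, 5): e=[2,2,16] → #
    (3,2)@(7, 5): e=[16,-24,28] → ·
    (1,3)@(3, 7): e=[-10,30,0] → ·  [on edge]
    (2,3)@(5, 7): e=[4,4,12] → #
    (3,3)@(7, 7): e=[18,-22,24] → ·
    (2,4)@(5, 9): e=[6,6,8] → #
    (3,4)@(7, 9): e=[20,-20,20] → ·
    (2,5)@(5, 11): e=[8,8,4] → #
    (3,5)@(7, 11): e=[22,-18,16] → ·
    (2,6)@(5, 13): e=[10,10,0] → #  [on edge]
    (1,8)@(3, 17): e=[0,40,-20] → ·  [on edge]
    (3,9)@(7, 19): e=[30,-10,0] → ·  [on edge]
  covered (5 px):
    · · · · ·
    · · · · ·
    · · # · ·
    · · # · ·
    · · # · ·
    · · # · ·
    · · # · ·
    · · · · ·
    · · · · ·
    · · · · ·
    · · · · ·
    · · · · ·
T2:
  2·area = 60  (B↔C swapped to make it positive)
  edge (0, 12)→(2, 6): d=(2,-6) top-left  bias=+0
  edge (2, 6)→(6, 24): d=(4,18) right/bottom  bias=-1
  edge (6, 24)→(0, 12): d=(-6,-12) top-left  bias=+0
    (1,1)@(3, 3): e=[0,-30,90] → ·  [on edge]
    (0,4)@(1, 9): e=[0,30,30] → #  [on edge]
    (1,4)@(3, 9): e=[12,-6,54] → ·
    (0,5)@(1, 11): e=[4,38,18] → #
    (1,5)@(3, 11): e=[16,2,42] → #
    (2,5)@(5, 11): e=[28,-34,66] → ·
    (0,6)@(1, 13): e=[8,46,6] → #
    (2,6)@(5, 13): e=[32,-26,54] → ·
    (0,7)@(1, 15): e=[12,54,-6] → ·
    (1,7)@(3, 15): e=[24,18,18] → #
    (2,7)@(5, 15): e=[36,-18,42] → ·
    (1,8)@(3, 17): e=[28,26,6] → #
  covered (8 px):
    · · · · ·
    · · · · ·
    · · · · ·
    · · · · ·
    # · · · ·
    # # · · ·
    # # · · ·
    · # · · ·
    · # · · ·
    · · · · ·
    · · # · ·
    · · · · ·
T3:
  2·area = 100
  edge (10, 20)→(0, 16): d=(-10,-4) top-left  bias=+0
  edge (0, 16)→(0, 6): d=(0,-10) top-left  bias=+0
  edge (0, 6)→(10, 20): d=(10,14) right/bottom  bias=-1
    (0,4)@(1, 9): e=[74,10,16] → #
    (1,4)@(3, 9): e=[82,30,-12] → ·
    (0,5)@(1, 11): e=[54,10,36] → #
    (1,5)@(3, 11): e=[62,30,8] → #
    (2,5)@(5, 11): e=[70,50,-20] → ·
    (0,6)@(1, 13): e=[34,10,56] → #
    (2,6)@(5, 13): e=[50,50,0] → ·  [on edge]
    (0,7)@(1, 15): e=[14,10,76] → #
    (2,7)@(5, 15): e=[30,50,20] → #
    (3,7)@(7, 15): e=[38,70,-8] → ·
    (0,8)@(1, 17): e=[-6,10,96] → ·
    (1,8)@(3, 17): e=[2,30,68] → #
  covered (12 px):
    · · · · ·
    · · · · ·
    · · · · ·
    · · · · ·
    # · · · ·
    # # · · ·
    # # · · ·
    # # # · ·
    · # # # ·
    · · · · #
    · · · · ·
    · · · · ·

Z-buffer (winner per pixel, '.' = empty):
  . . . . .
  . . . . .
  . . 1 . .
  . . 1 . .
  3 . 1 . .
  3 3 1 0 .
  3 3 1 . .
  3 3 3 . .
  . 3 3 3 .
  . . . . 3
  . . 2 . .
  . . . . .

Answer: 1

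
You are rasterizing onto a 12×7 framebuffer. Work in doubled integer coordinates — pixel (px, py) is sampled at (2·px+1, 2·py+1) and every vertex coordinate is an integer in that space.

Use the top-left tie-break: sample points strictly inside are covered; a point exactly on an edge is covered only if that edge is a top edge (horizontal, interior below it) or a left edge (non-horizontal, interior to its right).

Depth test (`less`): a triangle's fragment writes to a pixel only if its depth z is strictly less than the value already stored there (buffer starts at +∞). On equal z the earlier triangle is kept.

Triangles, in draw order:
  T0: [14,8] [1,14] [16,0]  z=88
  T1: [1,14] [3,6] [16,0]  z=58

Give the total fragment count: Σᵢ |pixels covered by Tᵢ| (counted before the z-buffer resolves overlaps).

T0:
  2·area = 92
  edge (14, 8)→(1, 14): d=(-13,6) right/bottom  bias=-1
  edge (1, 14)→(16, 0): d=(15,-14) top-left  bias=+0
  edge (16, 0)→(14, 8): d=(-2,8) right/bottom  bias=-1
    (7,0)@(15, 1): e=[85,1,6] → X
    (8,0)@(17, 1): e=[73,29,-10] → .
    (6,1)@(13, 3): e=[71,3,18] → X
    (8,1)@(17, 3): e=[47,59,-14] → .
    (5,2)@(11, 5): e=[57,5,30] → X
    (7,2)@(15, 5): e=[33,61,-2] → .
    (4,3)@(9, 7): e=[43,7,42] → X
    (7,3)@(15, 7): e=[7,91,-6] → .
    (3,4)@(7, 9): e=[29,9,54] → X
    (6,4)@(13, 9): e=[-7,93,6] → .
    (2,5)@(5, 11): e=[15,11,66] → X
    (4,5)@(9, 11): e=[-9,67,34] → .
  covered (14 px):
    . . . . . . . X . . . .
    . . . . . . X X . . . .
    . . . . . X X . . . . .
    . . . . X X X . . . . .
    . . . X X X . . . . . .
    . . X X . . . . . . . .
    . X . . . . . . . . . .
T1:
  2·area = 92
  edge (1, 14)→(3, 6): d=(2,-8) top-left  bias=+0
  edge (3, 6)→(16, 0): d=(13,-6) top-left  bias=+0
  edge (16, 0)→(1, 14): d=(-15,14) right/bottom  bias=-1
    (5,1)@(11, 3): e=[58,9,25] → X
    (6,1)@(13, 3): e=[74,21,-3] → .
    (3,2)@(7, 5): e=[30,11,51] → X
    (4,2)@(9, 5): e=[46,23,23] → X
    (5,2)@(11, 5): e=[62,35,-5] → .
    (1,3)@(3, 7): e=[2,13,77] → X
    (2,3)@(5, 7): e=[18,25,49] → X
    (4,3)@(9, 7): e=[50,49,-7] → .
    (1,4)@(3, 9): e=[6,39,47] → X
    (3,4)@(7, 9): e=[38,63,-9] → .
    (1,5)@(3, 11): e=[10,65,17] → X
    (2,5)@(5, 11): e=[26,77,-11] → .
  covered (9 px):
    . . . . . . . . . . . .
    . . . . . X . . . . . .
    . . . X X . . . . . . .
    . X X X . . . . . . . .
    . X X . . . . . . . . .
    . X . . . . . . . . . .
    . . . . . . . . . . . .

Final: 23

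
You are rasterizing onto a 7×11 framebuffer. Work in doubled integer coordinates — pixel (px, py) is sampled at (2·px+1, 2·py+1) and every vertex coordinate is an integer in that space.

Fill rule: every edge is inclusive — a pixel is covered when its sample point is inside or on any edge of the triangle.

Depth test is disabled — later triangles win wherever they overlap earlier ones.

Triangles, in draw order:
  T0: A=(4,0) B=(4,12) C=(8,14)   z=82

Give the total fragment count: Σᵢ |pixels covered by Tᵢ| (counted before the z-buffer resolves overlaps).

T0:
  2·area = 48  (B↔C swapped to make it positive)
  edge (4, 0)→(8, 14): d=(4,14) inclusive
  edge (8, 14)→(4, 12): d=(-4,-2) inclusive
  edge (4, 12)→(4, 0): d=(0,-12) inclusive
    (2,2)@(5, 5): e=[6,30,12] → #
    (3,2)@(7, 5): e=[-22,34,36] → ·
    (2,3)@(5, 7): e=[14,22,12] → #
    (3,3)@(7, 7): e=[-14,26,36] → ·
    (2,4)@(5, 9): e=[22,14,12] → #
    (3,4)@(7, 9): e=[-6,18,36] → ·
    (2,5)@(5, 11): e=[30,6,12] → #
    (3,5)@(7, 11): e=[2,10,36] → #
    (4,5)@(9, 11): e=[-26,14,60] → ·
    (2,6)@(5, 13): e=[38,-2,12] → ·
    (3,6)@(7, 13): e=[10,2,36] → #
    (4,6)@(9, 13): e=[-18,6,60] → ·
  covered (6 px):
    · · · · · · ·
    · · · · · · ·
    · · # · · · ·
    · · # · · · ·
    · · # · · · ·
    · · # # · · ·
    · · · # · · ·
    · · · · · · ·
    · · · · · · ·
    · · · · · · ·
    · · · · · · ·

Final: 6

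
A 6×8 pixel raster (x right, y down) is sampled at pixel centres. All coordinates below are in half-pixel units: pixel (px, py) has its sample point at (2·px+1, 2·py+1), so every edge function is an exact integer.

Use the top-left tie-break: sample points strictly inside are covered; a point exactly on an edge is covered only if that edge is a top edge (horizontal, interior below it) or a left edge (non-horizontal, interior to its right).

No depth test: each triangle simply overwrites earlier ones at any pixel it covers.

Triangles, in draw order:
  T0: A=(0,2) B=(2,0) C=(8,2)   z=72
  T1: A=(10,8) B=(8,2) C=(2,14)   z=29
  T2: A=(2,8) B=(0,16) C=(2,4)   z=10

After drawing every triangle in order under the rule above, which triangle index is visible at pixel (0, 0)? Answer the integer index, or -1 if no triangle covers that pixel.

T0:
  2·area = 16
  edge (0, 2)→(2, 0): d=(2,-2) top-left  bias=+0
  edge (2, 0)→(8, 2): d=(6,2) right/bottom  bias=-1
  edge (8, 2)→(0, 2): d=(-8,0) right/bottom  bias=-1
    (0,0)@(1, 1): e=[0,8,8] → █  [on edge]
    (1,0)@(3, 1): e=[4,4,8] → █
    (2,0)@(5, 1): e=[8,0,8] → ·  [on edge]
    (0,1)@(1, 3): e=[4,20,-8] → ·
    (1,1)@(3, 3): e=[8,16,-8] → ·
    (5,1)@(11, 3): e=[24,0,-8] → ·  [on edge]
  covered (2 px):
    █ █ · · · ·
    · · · · · ·
    · · · · · ·
    · · · · · ·
    · · · · · ·
    · · · · · ·
    · · · · · ·
    · · · · · ·
T1:
  2·area = 60  (B↔C swapped to make it positive)
  edge (10, 8)→(2, 14): d=(-8,6) right/bottom  bias=-1
  edge (2, 14)→(8, 2): d=(6,-12) top-left  bias=+0
  edge (8, 2)→(10, 8): d=(2,6) right/bottom  bias=-1
    (3,2)@(7, 5): e=[42,6,12] → █
    (4,2)@(9, 5): e=[30,30,0] → ·  [on edge]
    (3,3)@(7, 7): e=[26,18,16] → █
    (4,3)@(9, 7): e=[14,42,4] → █
    (5,3)@(11, 7): e=[2,66,-8] → ·
    (2,4)@(5, 9): e=[22,6,32] → █
    (4,4)@(9, 9): e=[-2,54,8] → ·
    (2,5)@(5, 11): e=[6,18,36] → █
    (3,5)@(7, 11): e=[-6,42,24] → ·
    (5,5)@(11, 11): e=[-30,90,0] → ·  [on edge]
    (1,6)@(3, 13): e=[2,6,52] → █
    (2,6)@(5, 13): e=[-10,30,40] → ·
  covered (7 px):
    · · · · · ·
    · · · · · ·
    · · · █ · ·
    · · · █ █ ·
    · · █ █ · ·
    · · █ · · ·
    · █ · · · ·
    · · · · · ·
T2:
  2·area = 8
  edge (2, 8)→(0, 16): d=(-2,8) right/bottom  bias=-1
  edge (0, 16)→(2, 4): d=(2,-12) top-left  bias=+0
  edge (2, 4)→(2, 8): d=(0,4) right/bottom  bias=-1
    (0,5)@(1, 11): e=[2,2,4] → █
    (1,5)@(3, 11): e=[-14,26,-4] → ·
    (0,6)@(1, 13): e=[-2,6,4] → ·
  covered (1 px):
    · · · · · ·
    · · · · · ·
    · · · · · ·
    · · · · · ·
    · · · · · ·
    █ · · · · ·
    · · · · · ·
    · · · · · ·

Z-buffer (winner per pixel, '.' = empty):
  0 0 . . . .
  . . . . . .
  . . . 1 . .
  . . . 1 1 .
  . . 1 1 . .
  2 . 1 . . .
  . 1 . . . .
  . . . . . .

Answer: 0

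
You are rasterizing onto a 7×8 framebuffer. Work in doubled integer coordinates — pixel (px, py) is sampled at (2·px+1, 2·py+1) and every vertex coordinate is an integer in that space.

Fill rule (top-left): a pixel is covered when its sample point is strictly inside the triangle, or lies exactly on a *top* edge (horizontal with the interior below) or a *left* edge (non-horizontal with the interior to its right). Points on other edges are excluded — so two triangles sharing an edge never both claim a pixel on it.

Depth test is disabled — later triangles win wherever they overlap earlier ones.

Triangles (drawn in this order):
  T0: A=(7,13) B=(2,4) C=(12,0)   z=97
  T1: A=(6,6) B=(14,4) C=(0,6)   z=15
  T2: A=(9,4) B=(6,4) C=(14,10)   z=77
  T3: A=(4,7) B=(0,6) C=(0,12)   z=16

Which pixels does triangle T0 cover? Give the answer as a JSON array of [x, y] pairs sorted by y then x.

T0:
  2·area = 110
  edge (7, 13)→(2, 4): d=(-5,-9) top-left  bias=+0
  edge (2, 4)→(12, 0): d=(10,-4) top-left  bias=+0
  edge (12, 0)→(7, 13): d=(-5,13) right/bottom  bias=-1
    (5,0)@(11, 1): e=[96,6,8] → #
    (6,0)@(13, 1): e=[114,14,-18] → ·
    (2,1)@(5, 3): e=[32,2,76] → #
    (3,1)@(7, 3): e=[50,10,50] → #
    (4,1)@(9, 3): e=[68,18,24] → #
    (5,1)@(11, 3): e=[86,26,-2] → ·
    (1,2)@(3, 5): e=[4,14,92] → #
    (5,2)@(11, 5): e=[76,46,-12] → ·
    (1,3)@(3, 7): e=[-6,34,82] → ·
    (2,3)@(5, 7): e=[12,42,56] → #
    (5,3)@(11, 7): e=[66,66,-22] → ·
    (2,4)@(5, 9): e=[2,62,46] → #
    (3,6)@(7, 13): e=[0,110,0] → ·  [on edge]
  covered (14 px):
    · · · · · # ·
    · · # # # · ·
    · # # # # · ·
    · · # # # · ·
    · · # # · · ·
    · · · # · · ·
    · · · · · · ·
    · · · · · · ·
T1:
  2·area = 12  (B↔C swapped to make it positive)
  edge (6, 6)→(0, 6): d=(-6,0) right/bottom  bias=-1
  edge (0, 6)→(14, 4): d=(14,-2) top-left  bias=+0
  edge (14, 4)→(6, 6): d=(-8,2) right/bottom  bias=-1
    (3,2)@(7, 5): e=[6,0,6] → #  [on edge]
    (4,2)@(9, 5): e=[6,4,2] → #
    (5,2)@(11, 5): e=[6,8,-2] → ·
    (3,3)@(7, 7): e=[-6,28,-10] → ·
    (4,3)@(9, 7): e=[-6,32,-14] → ·
  covered (2 px):
    · · · · · · ·
    · · · · · · ·
    · · · # # · ·
    · · · · · · ·
    · · · · · · ·
    · · · · · · ·
    · · · · · · ·
    · · · · · · ·
T2:
  2·area = 18  (B↔C swapped to make it positive)
  edge (9, 4)→(14, 10): d=(5,6) right/bottom  bias=-1
  edge (14, 10)→(6, 4): d=(-8,-6) top-left  bias=+0
  edge (6, 4)→(9, 4): d=(3,0) top-left  bias=+0
    (4,2)@(9, 5): e=[5,10,3] → #
    (5,2)@(11, 5): e=[-7,22,3] → ·
    (4,3)@(9, 7): e=[15,-6,9] → ·
    (5,3)@(11, 7): e=[3,6,9] → #
    (6,3)@(13, 7): e=[-9,18,9] → ·
    (5,4)@(11, 9): e=[13,-10,15] → ·
    (6,4)@(13, 9): e=[1,2,15] → #
    (6,5)@(13, 11): e=[11,-14,21] → ·
  covered (3 px):
    · · · · · · ·
    · · · · · · ·
    · · · · # · ·
    · · · · · # ·
    · · · · · · #
    · · · · · · ·
    · · · · · · ·
    · · · · · · ·
T3:
  2·area = 24  (B↔C swapped to make it positive)
  edge (4, 7)→(0, 12): d=(-4,5) right/bottom  bias=-1
  edge (0, 12)→(0, 6): d=(0,-6) top-left  bias=+0
  edge (0, 6)→(4, 7): d=(4,1) right/bottom  bias=-1
    (0,3)@(1, 7): e=[15,6,3] → #
    (1,3)@(3, 7): e=[5,18,1] → #
    (2,3)@(5, 7): e=[-5,30,-1] → ·
    (0,4)@(1, 9): e=[7,6,11] → #
    (1,4)@(3, 9): e=[-3,18,9] → ·
    (0,5)@(1, 11): e=[-1,6,19] → ·
  covered (3 px):
    · · · · · · ·
    · · · · · · ·
    · · · · · · ·
    # # · · · · ·
    # · · · · · ·
    · · · · · · ·
    · · · · · · ·
    · · · · · · ·

Result: [[5,0],[2,1],[3,1],[4,1],[1,2],[2,2],[3,2],[4,2],[2,3],[3,3],[4,3],[2,4],[3,4],[3,5]]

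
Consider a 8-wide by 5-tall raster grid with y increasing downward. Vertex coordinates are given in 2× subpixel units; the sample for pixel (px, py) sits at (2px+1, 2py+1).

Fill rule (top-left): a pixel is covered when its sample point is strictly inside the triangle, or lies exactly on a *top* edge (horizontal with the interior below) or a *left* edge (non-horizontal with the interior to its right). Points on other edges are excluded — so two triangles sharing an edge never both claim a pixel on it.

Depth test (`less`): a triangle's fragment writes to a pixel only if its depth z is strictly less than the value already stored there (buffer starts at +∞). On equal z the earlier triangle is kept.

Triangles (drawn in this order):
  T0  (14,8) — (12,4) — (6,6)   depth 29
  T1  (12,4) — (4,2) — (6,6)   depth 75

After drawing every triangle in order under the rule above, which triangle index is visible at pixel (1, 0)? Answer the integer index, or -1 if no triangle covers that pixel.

T0:
  2·area = 28  (B↔C swapped to make it positive)
  edge (14, 8)→(6, 6): d=(-8,-2) top-left  bias=+0
  edge (6, 6)→(12, 4): d=(6,-2) top-left  bias=+0
  edge (12, 4)→(14, 8): d=(2,4) right/bottom  bias=-1
    (7,1)@(15, 3): e=[42,0,-14] → ·  [on edge]
    (4,2)@(9, 5): e=[14,0,14] → #  [on edge]
    (5,2)@(11, 5): e=[18,4,6] → #
    (6,2)@(13, 5): e=[22,8,-2] → ·
    (1,3)@(3, 7): e=[-14,0,42] → ·  [on edge]
    (4,3)@(9, 7): e=[-2,12,18] → ·
    (5,3)@(11, 7): e=[2,16,10] → #
    (6,3)@(13, 7): e=[6,20,2] → #
    (7,3)@(15, 7): e=[10,24,-6] → ·
    (5,4)@(11, 9): e=[-14,28,14] → ·
    (6,4)@(13, 9): e=[-10,32,6] → ·
  covered (4 px):
    · · · · · · · ·
    · · · · · · · ·
    · · · · # # · ·
    · · · · · # # ·
    · · · · · · · ·
T1:
  2·area = 28  (B↔C swapped to make it positive)
  edge (12, 4)→(6, 6): d=(-6,2) right/bottom  bias=-1
  edge (6, 6)→(4, 2): d=(-2,-4) top-left  bias=+0
  edge (4, 2)→(12, 4): d=(8,2) right/bottom  bias=-1
    (2,1)@(5, 3): e=[20,2,6] → #
    (3,1)@(7, 3): e=[16,10,2] → #
    (4,1)@(9, 3): e=[12,18,-2] → ·
    (7,1)@(15, 3): e=[0,42,-14] → ·  [on edge]
    (2,2)@(5, 5): e=[8,-2,22] → ·
    (3,2)@(7, 5): e=[4,6,18] → #
    (4,2)@(9, 5): e=[0,14,14] → ·  [on edge]
    (1,3)@(3, 7): e=[0,-14,42] → ·  [on edge]
    (3,3)@(7, 7): e=[-8,2,34] → ·
  covered (3 px):
    · · · · · · · ·
    · · # # · · · ·
    · · · # · · · ·
    · · · · · · · ·
    · · · · · · · ·

Z-buffer (winner per pixel, '.' = empty):
  . . . . . . . .
  . . 1 1 . . . .
  . . . 1 0 0 . .
  . . . . . 0 0 .
  . . . . . . . .

Answer: -1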